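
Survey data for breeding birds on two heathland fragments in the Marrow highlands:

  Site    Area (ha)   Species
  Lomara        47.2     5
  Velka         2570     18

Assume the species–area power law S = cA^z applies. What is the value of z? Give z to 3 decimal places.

Taking logs: ln S = ln c + z ln A, so z = (ln S₂ − ln S₁)/(ln A₂ − ln A₁).
z = ln(18/5) / ln(2570/47.2) = ln(3.6) / ln(54.45) = 1.2809 / 3.9973 = 0.3205

0.320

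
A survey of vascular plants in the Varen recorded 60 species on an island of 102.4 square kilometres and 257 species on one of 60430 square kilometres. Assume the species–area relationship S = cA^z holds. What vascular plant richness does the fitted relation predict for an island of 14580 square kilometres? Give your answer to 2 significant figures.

z = ln(257/60) / ln(60430/102.4) = 1.4547 / 6.3804 = 0.2280
c = 60 / 102.4^0.2280 = 60 / 2.873 = 20.88
S₃ = 20.88 × 14580^0.2280 = 20.88 × 8.899 ≈ 185.8

190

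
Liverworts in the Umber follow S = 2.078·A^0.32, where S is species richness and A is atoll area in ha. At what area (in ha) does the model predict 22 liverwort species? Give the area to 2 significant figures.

1600 ha

22 = 2.078 × A^0.32  ⇒  A^0.32 = 22/2.078 = 10.59
ln A = ln(10.59) / 0.32 = 2.3596 / 0.32 = 7.3739
A = e^7.3739 ≈ 1594 ha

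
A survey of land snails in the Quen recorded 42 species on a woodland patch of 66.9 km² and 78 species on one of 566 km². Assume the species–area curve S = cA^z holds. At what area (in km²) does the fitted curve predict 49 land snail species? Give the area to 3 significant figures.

114 km²

z = ln(78/42) / ln(566/66.9) = 0.6190 / 2.1354 = 0.2899
c = 42 / 66.9^0.2899 = 42 / 3.382 = 12.42
A = (49/12.42)^(1/0.2899) ⇒ ln A = ln(3.946)/0.2899 = 4.7349
A = e^4.7349 ≈ 113.9 km²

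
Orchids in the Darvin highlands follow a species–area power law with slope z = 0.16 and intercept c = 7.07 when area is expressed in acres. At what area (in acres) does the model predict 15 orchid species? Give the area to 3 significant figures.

110 acres

15 = 7.07 × A^0.16  ⇒  A^0.16 = 15/7.07 = 2.122
ln A = ln(2.122) / 0.16 = 0.7522 / 0.16 = 4.7012
A = e^4.7012 ≈ 110.1 acres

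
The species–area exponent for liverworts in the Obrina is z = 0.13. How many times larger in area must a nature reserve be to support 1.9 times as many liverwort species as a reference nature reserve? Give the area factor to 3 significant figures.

139

(A₂/A₁)^0.13 = 1.9, so A₂/A₁ = 1.9^(1/0.13) = 1.9^7.692
ln(A₂/A₁) = ln 1.9 / 0.13 = 0.6419 / 0.13 = 4.9373
A₂/A₁ = e^4.9373 ≈ 139.4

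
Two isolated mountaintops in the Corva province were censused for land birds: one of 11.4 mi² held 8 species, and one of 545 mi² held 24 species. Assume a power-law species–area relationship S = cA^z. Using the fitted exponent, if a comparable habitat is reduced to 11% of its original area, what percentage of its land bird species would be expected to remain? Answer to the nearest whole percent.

53%

z = ln(24/8) / ln(545/11.4) = 1.0986 / 3.8672 = 0.2841
S_new/S_old = (A_new/A_old)^z = 0.11^0.2841 = exp(0.2841 × -2.2073) = 0.5342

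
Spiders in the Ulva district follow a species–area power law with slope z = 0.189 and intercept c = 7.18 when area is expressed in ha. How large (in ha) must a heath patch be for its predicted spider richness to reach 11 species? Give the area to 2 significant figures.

11 = 7.18 × A^0.189  ⇒  A^0.189 = 11/7.18 = 1.532
ln A = ln(1.532) / 0.189 = 0.4266 / 0.189 = 2.2571
A = e^2.2571 ≈ 9.556 ha

9.6 ha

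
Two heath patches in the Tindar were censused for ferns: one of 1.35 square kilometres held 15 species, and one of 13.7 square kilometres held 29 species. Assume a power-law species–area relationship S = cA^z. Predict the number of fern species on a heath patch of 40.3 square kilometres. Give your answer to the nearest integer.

39

z = ln(29/15) / ln(13.7/1.35) = 0.6592 / 2.3173 = 0.2845
c = 15 / 1.35^0.2845 = 15 / 1.089 = 13.77
S₃ = 13.77 × 40.3^0.2845 = 13.77 × 2.862 ≈ 39.42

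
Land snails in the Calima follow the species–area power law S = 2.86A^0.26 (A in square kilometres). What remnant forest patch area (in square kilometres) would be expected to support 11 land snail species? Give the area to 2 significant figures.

180 square kilometres

11 = 2.86 × A^0.26  ⇒  A^0.26 = 11/2.86 = 3.846
ln A = ln(3.846) / 0.26 = 1.3471 / 0.26 = 5.1811
A = e^5.1811 ≈ 177.9 square kilometres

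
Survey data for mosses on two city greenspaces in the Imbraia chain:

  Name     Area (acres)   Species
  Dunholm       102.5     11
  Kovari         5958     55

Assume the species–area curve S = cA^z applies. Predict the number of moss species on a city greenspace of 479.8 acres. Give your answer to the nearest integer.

20

z = ln(55/11) / ln(5958/102.5) = 1.6094 / 4.0626 = 0.3962
c = 11 / 102.5^0.3962 = 11 / 6.26 = 1.757
S₃ = 1.757 × 479.8^0.3962 = 1.757 × 11.54 ≈ 20.27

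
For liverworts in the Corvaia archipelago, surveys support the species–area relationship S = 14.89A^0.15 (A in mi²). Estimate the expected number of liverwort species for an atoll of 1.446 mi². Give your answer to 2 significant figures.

16

S = 14.89 × 1.446^0.15
ln S = ln 14.89 + 0.15 × ln 1.446 = 2.7007 + 0.15 × 0.3688 = 2.7560
S = e^2.7560 ≈ 15.74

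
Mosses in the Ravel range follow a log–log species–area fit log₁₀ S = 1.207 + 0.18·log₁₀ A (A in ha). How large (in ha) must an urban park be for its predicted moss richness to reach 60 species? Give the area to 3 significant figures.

60 = 16.11 × A^0.18  ⇒  A^0.18 = 60/16.11 = 3.725
ln A = ln(3.725) / 0.18 = 1.3151 / 0.18 = 7.3062
A = e^7.3062 ≈ 1490 ha

1490 ha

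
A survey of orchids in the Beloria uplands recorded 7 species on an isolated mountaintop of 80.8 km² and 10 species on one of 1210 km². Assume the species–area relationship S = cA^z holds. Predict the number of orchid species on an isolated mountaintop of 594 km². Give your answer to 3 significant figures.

z = ln(10/7) / ln(1210/80.8) = 0.3567 / 2.7064 = 0.1318
c = 7 / 80.8^0.1318 = 7 / 1.784 = 3.924
S₃ = 3.924 × 594^0.1318 = 3.924 × 2.32 ≈ 9.105

9.10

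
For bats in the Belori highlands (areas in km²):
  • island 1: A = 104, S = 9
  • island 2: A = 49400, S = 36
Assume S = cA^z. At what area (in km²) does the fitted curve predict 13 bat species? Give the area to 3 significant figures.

533 km²

z = ln(36/9) / ln(49400/104) = 1.3863 / 6.1633 = 0.2249
c = 9 / 104^0.2249 = 9 / 2.842 = 3.166
A = (13/3.166)^(1/0.2249) ⇒ ln A = ln(4.106)/0.2249 = 6.2793
A = e^6.2793 ≈ 533.4 km²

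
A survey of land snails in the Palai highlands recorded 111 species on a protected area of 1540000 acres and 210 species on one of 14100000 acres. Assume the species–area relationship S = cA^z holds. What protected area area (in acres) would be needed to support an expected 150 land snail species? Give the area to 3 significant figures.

4380000 acres

z = ln(210/111) / ln(14100000/1540000) = 0.6376 / 2.2144 = 0.2879
c = 111 / 1540000^0.2879 = 111 / 60.47 = 1.836
A = (150/1.836)^(1/0.2879) ⇒ ln A = ln(81.72)/0.2879 = 15.2931
A = e^15.2931 ≈ 4382245 acres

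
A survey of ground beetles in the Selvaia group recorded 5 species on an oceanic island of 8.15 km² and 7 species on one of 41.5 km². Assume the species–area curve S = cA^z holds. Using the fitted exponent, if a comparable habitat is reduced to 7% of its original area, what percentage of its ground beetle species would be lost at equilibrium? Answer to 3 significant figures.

z = ln(7/5) / ln(41.5/8.15) = 0.3365 / 1.6277 = 0.2067
S_new/S_old = (A_new/A_old)^z = 0.07^0.2067 = exp(0.2067 × -2.6593) = 0.5771
Fraction lost = 1 − 0.5771 = 0.4229

42.3%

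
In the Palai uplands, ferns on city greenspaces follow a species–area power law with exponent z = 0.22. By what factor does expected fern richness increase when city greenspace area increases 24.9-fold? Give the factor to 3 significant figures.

S₂/S₁ = (A₂/A₁)^z = 24.9^0.22
ln(S₂/S₁) = 0.22 × ln 24.9 = 0.22 × 3.2149 = 0.7073
S₂/S₁ = e^0.7073 ≈ 2.028

2.03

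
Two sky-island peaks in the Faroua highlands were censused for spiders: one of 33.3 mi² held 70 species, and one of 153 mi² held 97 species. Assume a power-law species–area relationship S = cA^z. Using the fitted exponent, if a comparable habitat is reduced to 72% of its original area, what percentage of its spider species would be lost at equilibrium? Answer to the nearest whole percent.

z = ln(97/70) / ln(153/33.3) = 0.3262 / 1.5249 = 0.2139
S_new/S_old = (A_new/A_old)^z = 0.72^0.2139 = exp(0.2139 × -0.3285) = 0.9321
Fraction lost = 1 − 0.9321 = 0.06786

7%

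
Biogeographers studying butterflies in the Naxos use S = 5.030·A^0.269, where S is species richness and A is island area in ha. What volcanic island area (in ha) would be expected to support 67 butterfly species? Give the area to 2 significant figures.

15000 ha

67 = 5.03 × A^0.269  ⇒  A^0.269 = 67/5.03 = 13.32
ln A = ln(13.32) / 0.269 = 2.5893 / 0.269 = 9.6255
A = e^9.6255 ≈ 15147 ha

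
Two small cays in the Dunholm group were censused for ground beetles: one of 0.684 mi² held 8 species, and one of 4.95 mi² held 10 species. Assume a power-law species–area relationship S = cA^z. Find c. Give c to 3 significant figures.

z = ln(S₂/S₁) / ln(A₂/A₁) = ln(10/8) / ln(4.95/0.684) = 0.2231 / 1.9792 = 0.1127
c = S₁ / A₁^z = 8 / 0.684^0.1127 = 8 / 0.9581 = 8.35

8.35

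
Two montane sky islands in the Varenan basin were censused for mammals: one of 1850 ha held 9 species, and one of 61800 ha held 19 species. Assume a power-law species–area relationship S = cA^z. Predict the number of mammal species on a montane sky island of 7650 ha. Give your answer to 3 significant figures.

z = ln(19/9) / ln(61800/1850) = 0.7472 / 3.5087 = 0.2130
c = 9 / 1850^0.2130 = 9 / 4.963 = 1.813
S₃ = 1.813 × 7650^0.2130 = 1.813 × 6.715 ≈ 12.18

12.2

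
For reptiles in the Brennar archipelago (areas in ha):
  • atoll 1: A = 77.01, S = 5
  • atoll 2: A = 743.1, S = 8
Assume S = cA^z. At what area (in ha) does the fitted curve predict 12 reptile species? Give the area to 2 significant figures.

z = ln(8/5) / ln(743.1/77.01) = 0.4700 / 2.2669 = 0.2073
c = 5 / 77.01^0.2073 = 5 / 2.461 = 2.032
A = (12/2.032)^(1/0.2073) ⇒ ln A = ln(5.907)/0.2073 = 8.5664
A = e^8.5664 ≈ 5252 ha

5300 ha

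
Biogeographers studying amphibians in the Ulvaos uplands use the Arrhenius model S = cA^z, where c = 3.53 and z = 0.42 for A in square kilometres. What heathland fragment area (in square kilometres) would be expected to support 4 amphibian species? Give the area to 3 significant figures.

4 = 3.53 × A^0.42  ⇒  A^0.42 = 4/3.53 = 1.133
ln A = ln(1.133) / 0.42 = 0.1250 / 0.42 = 0.2976
A = e^0.2976 ≈ 1.347 square kilometres

1.35 square kilometres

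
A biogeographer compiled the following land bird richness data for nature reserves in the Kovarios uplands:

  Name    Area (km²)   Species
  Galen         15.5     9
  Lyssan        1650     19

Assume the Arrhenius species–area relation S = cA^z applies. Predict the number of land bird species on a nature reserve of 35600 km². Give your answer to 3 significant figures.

31.1

z = ln(19/9) / ln(1650/15.5) = 0.7472 / 4.6677 = 0.1601
c = 9 / 15.5^0.1601 = 9 / 1.551 = 5.804
S₃ = 5.804 × 35600^0.1601 = 5.804 × 5.353 ≈ 31.07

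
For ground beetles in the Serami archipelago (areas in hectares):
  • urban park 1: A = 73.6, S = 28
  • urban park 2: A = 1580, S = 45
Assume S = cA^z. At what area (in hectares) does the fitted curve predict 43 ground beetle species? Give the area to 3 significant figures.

z = ln(45/28) / ln(1580/73.6) = 0.4745 / 3.0665 = 0.1547
c = 28 / 73.6^0.1547 = 28 / 1.945 = 14.4
A = (43/14.4)^(1/0.1547) ⇒ ln A = ln(2.986)/0.1547 = 7.0713
A = e^7.0713 ≈ 1178 hectares

1180 hectares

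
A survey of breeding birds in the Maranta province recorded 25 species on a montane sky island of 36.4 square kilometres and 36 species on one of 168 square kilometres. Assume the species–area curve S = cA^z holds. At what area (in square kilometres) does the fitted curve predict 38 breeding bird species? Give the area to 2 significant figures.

210 square kilometres

z = ln(36/25) / ln(168/36.4) = 0.3646 / 1.5294 = 0.2384
c = 25 / 36.4^0.2384 = 25 / 2.356 = 10.61
A = (38/10.61)^(1/0.2384) ⇒ ln A = ln(3.581)/0.2384 = 5.3507
A = e^5.3507 ≈ 210.8 square kilometres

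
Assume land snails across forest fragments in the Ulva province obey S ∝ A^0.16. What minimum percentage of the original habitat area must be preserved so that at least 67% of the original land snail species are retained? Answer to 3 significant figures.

Need (A_new/A_old)^0.16 = 0.67, so A_new/A_old = 0.67^(1/0.16) = 0.67^6.25
ln(A_new/A_old) = ln 0.67 / 0.16 = -0.4005 / 0.16 = -2.5030
A_new/A_old = e^-2.5030 ≈ 0.08184

8.18%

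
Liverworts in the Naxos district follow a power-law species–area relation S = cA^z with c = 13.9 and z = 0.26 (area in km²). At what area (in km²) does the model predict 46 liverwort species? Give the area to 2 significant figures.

100 km²

46 = 13.9 × A^0.26  ⇒  A^0.26 = 46/13.9 = 3.309
ln A = ln(3.309) / 0.26 = 1.1968 / 0.26 = 4.6029
A = e^4.6029 ≈ 99.77 km²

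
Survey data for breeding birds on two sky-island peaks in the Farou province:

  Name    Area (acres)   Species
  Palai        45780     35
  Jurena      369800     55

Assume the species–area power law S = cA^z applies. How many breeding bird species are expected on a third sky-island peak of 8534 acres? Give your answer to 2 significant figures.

z = ln(55/35) / ln(369800/45780) = 0.4520 / 2.0891 = 0.2164
c = 35 / 45780^0.2164 = 35 / 10.19 = 3.433
S₃ = 3.433 × 8534^0.2164 = 3.433 × 7.088 ≈ 24.34

24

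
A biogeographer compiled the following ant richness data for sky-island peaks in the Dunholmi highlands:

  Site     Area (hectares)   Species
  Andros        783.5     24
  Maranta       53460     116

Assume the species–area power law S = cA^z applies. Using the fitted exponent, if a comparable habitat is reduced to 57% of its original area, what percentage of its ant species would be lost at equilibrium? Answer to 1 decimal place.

18.9%

z = ln(116/24) / ln(53460/783.5) = 1.5755 / 4.2229 = 0.3731
S_new/S_old = (A_new/A_old)^z = 0.57^0.3731 = exp(0.3731 × -0.5621) = 0.8108
Fraction lost = 1 − 0.8108 = 0.1892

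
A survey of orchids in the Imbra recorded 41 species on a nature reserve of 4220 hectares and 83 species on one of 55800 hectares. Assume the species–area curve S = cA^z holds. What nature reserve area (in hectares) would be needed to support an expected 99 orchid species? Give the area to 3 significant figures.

106000 hectares

z = ln(83/41) / ln(55800/4220) = 0.7053 / 2.5819 = 0.2732
c = 41 / 4220^0.2732 = 41 / 9.778 = 4.193
A = (99/4.193)^(1/0.2732) ⇒ ln A = ln(23.61)/0.2732 = 11.5749
A = e^11.5749 ≈ 106391 hectares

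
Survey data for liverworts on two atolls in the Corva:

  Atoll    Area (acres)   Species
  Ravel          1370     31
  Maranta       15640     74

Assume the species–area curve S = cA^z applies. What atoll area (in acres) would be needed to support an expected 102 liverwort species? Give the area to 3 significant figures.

38400 acres

z = ln(74/31) / ln(15640/1370) = 0.8701 / 2.4350 = 0.3573
c = 31 / 1370^0.3573 = 31 / 13.21 = 2.347
A = (102/2.347)^(1/0.3573) ⇒ ln A = ln(43.46)/0.3573 = 10.5557
A = e^10.5557 ≈ 38395 acres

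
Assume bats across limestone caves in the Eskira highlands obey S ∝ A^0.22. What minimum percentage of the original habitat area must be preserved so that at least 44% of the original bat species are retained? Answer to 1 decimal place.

Need (A_new/A_old)^0.22 = 0.44, so A_new/A_old = 0.44^(1/0.22) = 0.44^4.545
ln(A_new/A_old) = ln 0.44 / 0.22 = -0.8210 / 0.22 = -3.7317
A_new/A_old = e^-3.7317 ≈ 0.02395

2.4%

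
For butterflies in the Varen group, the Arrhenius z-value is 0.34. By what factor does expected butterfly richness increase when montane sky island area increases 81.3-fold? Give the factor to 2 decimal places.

S₂/S₁ = (A₂/A₁)^z = 81.3^0.34
ln(S₂/S₁) = 0.34 × ln 81.3 = 0.34 × 4.3981 = 1.4954
S₂/S₁ = e^1.4954 ≈ 4.461

4.46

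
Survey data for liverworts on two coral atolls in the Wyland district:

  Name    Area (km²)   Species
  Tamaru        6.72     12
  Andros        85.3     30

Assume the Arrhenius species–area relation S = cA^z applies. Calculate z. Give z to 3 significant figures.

0.361

Taking logs: ln S = ln c + z ln A, so z = (ln S₂ − ln S₁)/(ln A₂ − ln A₁).
z = ln(30/12) / ln(85.3/6.72) = ln(2.5) / ln(12.69) = 0.9163 / 2.5411 = 0.3606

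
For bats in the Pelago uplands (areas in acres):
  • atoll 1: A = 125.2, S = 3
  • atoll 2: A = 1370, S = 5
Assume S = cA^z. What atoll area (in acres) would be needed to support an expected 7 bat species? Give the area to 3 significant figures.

z = ln(5/3) / ln(1370/125.2) = 0.5108 / 2.3927 = 0.2135
c = 3 / 125.2^0.2135 = 3 / 2.804 = 1.07
A = (7/1.07)^(1/0.2135) ⇒ ln A = ln(6.544)/0.2135 = 8.7986
A = e^8.7986 ≈ 6625 acres

6620 acres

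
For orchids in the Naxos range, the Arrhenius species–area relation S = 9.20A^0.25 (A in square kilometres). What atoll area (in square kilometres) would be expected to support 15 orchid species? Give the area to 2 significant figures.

7.1 square kilometres

15 = 9.2 × A^0.25  ⇒  A^0.25 = 15/9.2 = 1.63
ln A = ln(1.63) / 0.25 = 0.4888 / 0.25 = 1.9554
A = e^1.9554 ≈ 7.067 square kilometres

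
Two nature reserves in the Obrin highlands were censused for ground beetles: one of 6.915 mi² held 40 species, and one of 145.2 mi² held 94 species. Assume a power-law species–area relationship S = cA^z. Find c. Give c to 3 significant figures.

z = ln(S₂/S₁) / ln(A₂/A₁) = ln(94/40) / ln(145.2/6.915) = 0.8544 / 3.0444 = 0.2806
c = S₁ / A₁^z = 40 / 6.915^0.2806 = 40 / 1.721 = 23.25

23.2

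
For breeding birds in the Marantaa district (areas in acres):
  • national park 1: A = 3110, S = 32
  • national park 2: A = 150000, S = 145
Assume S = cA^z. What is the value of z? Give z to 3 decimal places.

0.390

Taking logs: ln S = ln c + z ln A, so z = (ln S₂ − ln S₁)/(ln A₂ − ln A₁).
z = ln(145/32) / ln(150000/3110) = ln(4.531) / ln(48.23) = 1.5110 / 3.8760 = 0.3898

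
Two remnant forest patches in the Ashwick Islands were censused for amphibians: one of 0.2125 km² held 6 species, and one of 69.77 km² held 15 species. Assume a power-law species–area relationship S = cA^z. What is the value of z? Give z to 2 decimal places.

0.16

Taking logs: ln S = ln c + z ln A, so z = (ln S₂ − ln S₁)/(ln A₂ − ln A₁).
z = ln(15/6) / ln(69.77/0.2125) = ln(2.5) / ln(328.3) = 0.9163 / 5.7940 = 0.1581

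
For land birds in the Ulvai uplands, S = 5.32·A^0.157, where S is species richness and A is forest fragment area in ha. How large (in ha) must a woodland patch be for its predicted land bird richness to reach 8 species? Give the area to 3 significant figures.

13.4 ha

8 = 5.32 × A^0.157  ⇒  A^0.157 = 8/5.32 = 1.504
ln A = ln(1.504) / 0.157 = 0.4080 / 0.157 = 2.5985
A = e^2.5985 ≈ 13.44 ha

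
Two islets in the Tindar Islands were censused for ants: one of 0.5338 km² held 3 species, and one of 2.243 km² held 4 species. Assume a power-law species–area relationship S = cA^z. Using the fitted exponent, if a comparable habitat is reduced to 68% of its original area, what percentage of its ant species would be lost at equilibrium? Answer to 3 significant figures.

7.44%

z = ln(4/3) / ln(2.243/0.5338) = 0.2877 / 1.4355 = 0.2004
S_new/S_old = (A_new/A_old)^z = 0.68^0.2004 = exp(0.2004 × -0.3857) = 0.9256
Fraction lost = 1 − 0.9256 = 0.07438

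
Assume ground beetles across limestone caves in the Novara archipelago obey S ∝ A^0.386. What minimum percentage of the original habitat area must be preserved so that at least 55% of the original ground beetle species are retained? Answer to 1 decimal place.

21.3%

Need (A_new/A_old)^0.386 = 0.55, so A_new/A_old = 0.55^(1/0.386) = 0.55^2.591
ln(A_new/A_old) = ln 0.55 / 0.386 = -0.5978 / 0.386 = -1.5488
A_new/A_old = e^-1.5488 ≈ 0.2125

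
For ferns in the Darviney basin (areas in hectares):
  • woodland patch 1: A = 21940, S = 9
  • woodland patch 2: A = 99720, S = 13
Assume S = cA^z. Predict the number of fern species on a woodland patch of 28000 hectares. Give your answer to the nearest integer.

10

z = ln(13/9) / ln(99720/21940) = 0.3677 / 1.5141 = 0.2429
c = 9 / 21940^0.2429 = 9 / 11.33 = 0.7941
S₃ = 0.7941 × 28000^0.2429 = 0.7941 × 12.03 ≈ 9.549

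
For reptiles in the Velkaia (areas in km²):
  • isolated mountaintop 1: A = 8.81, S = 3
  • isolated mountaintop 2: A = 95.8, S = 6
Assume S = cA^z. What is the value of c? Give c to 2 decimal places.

z = ln(S₂/S₁) / ln(A₂/A₁) = ln(6/3) / ln(95.8/8.81) = 0.6931 / 2.3864 = 0.2905
c = S₁ / A₁^z = 3 / 8.81^0.2905 = 3 / 1.881 = 1.595

1.59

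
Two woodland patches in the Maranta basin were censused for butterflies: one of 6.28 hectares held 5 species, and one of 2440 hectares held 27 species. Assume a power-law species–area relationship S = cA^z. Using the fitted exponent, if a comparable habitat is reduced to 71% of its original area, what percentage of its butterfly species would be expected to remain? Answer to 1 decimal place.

90.8%

z = ln(27/5) / ln(2440/6.28) = 1.6864 / 5.9624 = 0.2828
S_new/S_old = (A_new/A_old)^z = 0.71^0.2828 = exp(0.2828 × -0.3425) = 0.9077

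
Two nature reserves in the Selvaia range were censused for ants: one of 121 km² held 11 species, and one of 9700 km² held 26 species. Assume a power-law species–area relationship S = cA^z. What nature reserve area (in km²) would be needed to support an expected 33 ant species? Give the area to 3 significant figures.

z = ln(26/11) / ln(9700/121) = 0.8602 / 4.3841 = 0.1962
c = 11 / 121^0.1962 = 11 / 2.562 = 4.293
A = (33/4.293)^(1/0.1962) ⇒ ln A = ln(7.687)/0.1962 = 10.3950
A = e^10.3950 ≈ 32695 km²

32700 km²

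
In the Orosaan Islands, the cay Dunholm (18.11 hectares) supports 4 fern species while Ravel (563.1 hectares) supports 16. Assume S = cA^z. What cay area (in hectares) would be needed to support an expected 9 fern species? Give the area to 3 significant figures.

z = ln(16/4) / ln(563.1/18.11) = 1.3863 / 3.4370 = 0.4033
c = 4 / 18.11^0.4033 = 4 / 3.216 = 1.244
A = (9/1.244)^(1/0.4033) ⇒ ln A = ln(7.237)/0.4033 = 4.9070
A = e^4.9070 ≈ 135.2 hectares

135 hectares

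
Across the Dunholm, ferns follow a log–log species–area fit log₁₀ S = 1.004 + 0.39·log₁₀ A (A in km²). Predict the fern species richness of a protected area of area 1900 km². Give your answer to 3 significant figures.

192

S = 10.09 × 1900^0.39
ln S = ln 10.09 + 0.39 × ln 1900 = 2.3118 + 0.39 × 7.5496 = 5.2561
S = e^5.2561 ≈ 191.7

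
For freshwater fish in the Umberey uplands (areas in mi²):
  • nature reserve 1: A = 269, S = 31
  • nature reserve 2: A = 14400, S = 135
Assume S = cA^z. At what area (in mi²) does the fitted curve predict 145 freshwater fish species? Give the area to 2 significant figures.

17000 mi²

z = ln(135/31) / ln(14400/269) = 1.4713 / 3.9803 = 0.3696
c = 31 / 269^0.3696 = 31 / 7.909 = 3.919
A = (145/3.919)^(1/0.3696) ⇒ ln A = ln(37)/0.3696 = 9.7683
A = e^9.7683 ≈ 17471 mi²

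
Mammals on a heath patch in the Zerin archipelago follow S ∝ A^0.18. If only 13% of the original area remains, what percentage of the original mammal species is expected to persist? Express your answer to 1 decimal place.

69.3%

S_new/S_old = (A_new/A_old)^z = 0.13^0.18
= exp(0.18 × ln 0.13) = exp(0.18 × -2.0402) = exp(-0.3672) ≈ 0.6926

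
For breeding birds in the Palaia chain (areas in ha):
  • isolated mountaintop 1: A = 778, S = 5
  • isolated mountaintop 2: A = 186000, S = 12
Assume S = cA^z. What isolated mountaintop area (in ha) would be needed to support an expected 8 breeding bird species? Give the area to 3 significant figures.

14700 ha

z = ln(12/5) / ln(186000/778) = 0.8755 / 5.4768 = 0.1599
c = 5 / 778^0.1599 = 5 / 2.898 = 1.725
A = (8/1.725)^(1/0.1599) ⇒ ln A = ln(4.637)/0.1599 = 9.5970
A = e^9.5970 ≈ 14720 ha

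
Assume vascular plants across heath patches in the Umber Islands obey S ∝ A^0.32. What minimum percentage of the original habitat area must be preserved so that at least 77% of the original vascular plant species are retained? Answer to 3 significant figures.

Need (A_new/A_old)^0.32 = 0.77, so A_new/A_old = 0.77^(1/0.32) = 0.77^3.125
ln(A_new/A_old) = ln 0.77 / 0.32 = -0.2614 / 0.32 = -0.8168
A_new/A_old = e^-0.8168 ≈ 0.4419

44.2%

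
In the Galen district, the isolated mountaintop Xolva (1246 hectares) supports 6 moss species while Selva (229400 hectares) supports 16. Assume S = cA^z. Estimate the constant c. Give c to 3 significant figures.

1.57

z = ln(S₂/S₁) / ln(A₂/A₁) = ln(16/6) / ln(229400/1246) = 0.9808 / 5.2155 = 0.1881
c = S₁ / A₁^z = 6 / 1246^0.1881 = 6 / 3.821 = 1.57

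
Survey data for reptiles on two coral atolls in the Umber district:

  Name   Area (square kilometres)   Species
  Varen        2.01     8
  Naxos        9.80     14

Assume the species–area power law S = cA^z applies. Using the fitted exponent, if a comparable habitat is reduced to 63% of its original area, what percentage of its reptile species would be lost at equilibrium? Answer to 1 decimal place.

15.1%

z = ln(14/8) / ln(9.8/2.01) = 0.5596 / 1.5842 = 0.3532
S_new/S_old = (A_new/A_old)^z = 0.63^0.3532 = exp(0.3532 × -0.4620) = 0.8494
Fraction lost = 1 − 0.8494 = 0.1506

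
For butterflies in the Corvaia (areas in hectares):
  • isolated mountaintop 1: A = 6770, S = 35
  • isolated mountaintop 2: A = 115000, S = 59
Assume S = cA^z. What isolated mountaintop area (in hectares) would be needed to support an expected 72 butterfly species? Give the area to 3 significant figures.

z = ln(59/35) / ln(115000/6770) = 0.5222 / 2.8324 = 0.1844
c = 35 / 6770^0.1844 = 35 / 5.084 = 6.884
A = (72/6.884)^(1/0.1844) ⇒ ln A = ln(10.46)/0.1844 = 12.7328
A = e^12.7328 ≈ 338673 hectares

339000 hectares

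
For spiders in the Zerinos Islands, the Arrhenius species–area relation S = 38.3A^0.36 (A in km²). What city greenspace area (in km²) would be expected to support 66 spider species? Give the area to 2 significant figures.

66 = 38.3 × A^0.36  ⇒  A^0.36 = 66/38.3 = 1.723
ln A = ln(1.723) / 0.36 = 0.5442 / 0.36 = 1.5117
A = e^1.5117 ≈ 4.534 km²

4.5 km²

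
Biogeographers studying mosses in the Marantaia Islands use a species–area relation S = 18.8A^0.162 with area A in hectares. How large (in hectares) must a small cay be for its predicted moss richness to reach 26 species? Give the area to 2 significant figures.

7.4 hectares

26 = 18.8 × A^0.162  ⇒  A^0.162 = 26/18.8 = 1.383
ln A = ln(1.383) / 0.162 = 0.3242 / 0.162 = 2.0015
A = e^2.0015 ≈ 7.4 hectares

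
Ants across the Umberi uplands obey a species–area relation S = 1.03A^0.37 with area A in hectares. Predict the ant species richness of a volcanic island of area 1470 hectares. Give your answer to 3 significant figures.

S = 1.03 × 1470^0.37 = 1.03 × 14.86 ≈ 15.3

15.3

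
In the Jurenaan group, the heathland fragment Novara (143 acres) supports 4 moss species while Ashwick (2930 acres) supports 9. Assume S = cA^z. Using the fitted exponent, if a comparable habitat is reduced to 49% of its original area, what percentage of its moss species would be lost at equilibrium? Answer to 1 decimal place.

z = ln(9/4) / ln(2930/143) = 0.8109 / 3.0199 = 0.2685
S_new/S_old = (A_new/A_old)^z = 0.49^0.2685 = exp(0.2685 × -0.7133) = 0.8257
Fraction lost = 1 − 0.8257 = 0.1743

17.4%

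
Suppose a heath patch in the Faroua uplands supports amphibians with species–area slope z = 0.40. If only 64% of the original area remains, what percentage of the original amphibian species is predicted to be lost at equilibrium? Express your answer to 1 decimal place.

16.3%

S_new/S_old = (A_new/A_old)^z = 0.64^0.4
= exp(0.4 × ln 0.64) = exp(0.4 × -0.4463) = exp(-0.1785) ≈ 0.8365
Fraction lost = 1 − 0.8365 = 0.1635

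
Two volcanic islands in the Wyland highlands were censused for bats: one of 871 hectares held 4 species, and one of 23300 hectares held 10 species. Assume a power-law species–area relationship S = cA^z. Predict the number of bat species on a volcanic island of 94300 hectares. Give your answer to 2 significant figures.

15

z = ln(10/4) / ln(23300/871) = 0.9163 / 3.2866 = 0.2788
c = 4 / 871^0.2788 = 4 / 6.602 = 0.6059
S₃ = 0.6059 × 94300^0.2788 = 0.6059 × 24.37 ≈ 14.77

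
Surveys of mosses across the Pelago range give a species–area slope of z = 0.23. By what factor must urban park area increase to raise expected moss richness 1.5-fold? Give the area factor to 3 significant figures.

(A₂/A₁)^0.23 = 1.5, so A₂/A₁ = 1.5^(1/0.23) = 1.5^4.348
ln(A₂/A₁) = ln 1.5 / 0.23 = 0.4055 / 0.23 = 1.7629
A₂/A₁ = e^1.7629 ≈ 5.829

5.83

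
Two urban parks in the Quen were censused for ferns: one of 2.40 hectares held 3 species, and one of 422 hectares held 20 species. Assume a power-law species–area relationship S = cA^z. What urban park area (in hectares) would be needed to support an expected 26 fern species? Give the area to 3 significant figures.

863 hectares

z = ln(20/3) / ln(422/2.4) = 1.8971 / 5.1695 = 0.3670
c = 3 / 2.4^0.3670 = 3 / 1.379 = 2.176
A = (26/2.176)^(1/0.3670) ⇒ ln A = ln(11.95)/0.3670 = 6.7599
A = e^6.7599 ≈ 862.6 hectares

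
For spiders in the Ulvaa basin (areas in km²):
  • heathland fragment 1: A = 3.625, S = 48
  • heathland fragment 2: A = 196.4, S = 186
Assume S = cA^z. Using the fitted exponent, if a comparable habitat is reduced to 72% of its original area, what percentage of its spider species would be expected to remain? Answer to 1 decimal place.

z = ln(186/48) / ln(196.4/3.625) = 1.3545 / 3.9923 = 0.3393
S_new/S_old = (A_new/A_old)^z = 0.72^0.3393 = exp(0.3393 × -0.3285) = 0.8945

89.5%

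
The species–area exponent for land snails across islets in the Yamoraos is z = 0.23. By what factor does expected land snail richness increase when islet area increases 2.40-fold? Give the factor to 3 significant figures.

S₂/S₁ = (A₂/A₁)^z = 2.4^0.23
ln(S₂/S₁) = 0.23 × ln 2.4 = 0.23 × 0.8755 = 0.2014
S₂/S₁ = e^0.2014 ≈ 1.223

1.22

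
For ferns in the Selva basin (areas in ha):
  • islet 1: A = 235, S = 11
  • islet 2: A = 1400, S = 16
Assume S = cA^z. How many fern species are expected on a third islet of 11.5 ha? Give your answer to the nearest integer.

z = ln(16/11) / ln(1400/235) = 0.3747 / 1.7846 = 0.2100
c = 11 / 235^0.2100 = 11 / 3.146 = 3.496
S₃ = 3.496 × 11.5^0.2100 = 3.496 × 1.67 ≈ 5.838

6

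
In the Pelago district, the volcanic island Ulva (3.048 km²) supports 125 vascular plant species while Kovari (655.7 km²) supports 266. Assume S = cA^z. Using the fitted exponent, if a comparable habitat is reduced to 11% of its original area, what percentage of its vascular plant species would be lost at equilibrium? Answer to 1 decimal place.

26.7%

z = ln(266/125) / ln(655.7/3.048) = 0.7552 / 5.3712 = 0.1406
S_new/S_old = (A_new/A_old)^z = 0.11^0.1406 = exp(0.1406 × -2.2073) = 0.7332
Fraction lost = 1 − 0.7332 = 0.2668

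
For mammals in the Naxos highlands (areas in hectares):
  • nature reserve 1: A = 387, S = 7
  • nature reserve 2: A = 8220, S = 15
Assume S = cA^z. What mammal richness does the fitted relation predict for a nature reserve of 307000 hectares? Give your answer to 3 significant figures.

37.0

z = ln(15/7) / ln(8220/387) = 0.7621 / 3.0559 = 0.2494
c = 7 / 387^0.2494 = 7 / 4.42 = 1.584
S₃ = 1.584 × 307000^0.2494 = 1.584 × 23.36 ≈ 37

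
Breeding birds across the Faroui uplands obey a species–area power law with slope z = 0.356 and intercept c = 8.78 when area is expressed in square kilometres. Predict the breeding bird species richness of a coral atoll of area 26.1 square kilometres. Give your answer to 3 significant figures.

S = 8.78 × 26.1^0.356
ln S = ln 8.78 + 0.356 × ln 26.1 = 2.1725 + 0.356 × 3.2619 = 3.3337
S = e^3.3337 ≈ 28.04

28.0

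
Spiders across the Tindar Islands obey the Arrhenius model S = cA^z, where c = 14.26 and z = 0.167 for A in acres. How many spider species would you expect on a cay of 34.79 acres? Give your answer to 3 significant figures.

25.8

S = 14.26 × 34.79^0.167
ln S = ln 14.26 + 0.167 × ln 34.79 = 2.6575 + 0.167 × 3.5493 = 3.2502
S = e^3.2502 ≈ 25.8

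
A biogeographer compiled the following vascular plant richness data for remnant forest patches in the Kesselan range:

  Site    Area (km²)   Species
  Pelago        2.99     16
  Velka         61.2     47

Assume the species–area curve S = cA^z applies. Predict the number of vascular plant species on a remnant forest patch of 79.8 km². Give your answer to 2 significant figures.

z = ln(47/16) / ln(61.2/2.99) = 1.0776 / 3.0189 = 0.3569
c = 16 / 2.99^0.3569 = 16 / 1.478 = 10.82
S₃ = 10.82 × 79.8^0.3569 = 10.82 × 4.774 ≈ 51.67

52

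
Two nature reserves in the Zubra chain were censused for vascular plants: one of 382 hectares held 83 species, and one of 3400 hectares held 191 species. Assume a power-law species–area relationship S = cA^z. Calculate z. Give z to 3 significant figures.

0.381

Taking logs: ln S = ln c + z ln A, so z = (ln S₂ − ln S₁)/(ln A₂ − ln A₁).
z = ln(191/83) / ln(3400/382) = ln(2.301) / ln(8.901) = 0.8334 / 2.1861 = 0.3812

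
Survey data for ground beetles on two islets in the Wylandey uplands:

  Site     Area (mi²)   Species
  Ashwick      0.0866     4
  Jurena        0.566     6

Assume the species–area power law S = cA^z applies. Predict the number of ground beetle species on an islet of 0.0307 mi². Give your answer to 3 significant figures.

3.20

z = ln(6/4) / ln(0.566/0.0866) = 0.4055 / 1.8773 = 0.2160
c = 4 / 0.0866^0.2160 = 4 / 0.5896 = 6.785
S₃ = 6.785 × 0.0307^0.2160 = 6.785 × 0.4712 ≈ 3.197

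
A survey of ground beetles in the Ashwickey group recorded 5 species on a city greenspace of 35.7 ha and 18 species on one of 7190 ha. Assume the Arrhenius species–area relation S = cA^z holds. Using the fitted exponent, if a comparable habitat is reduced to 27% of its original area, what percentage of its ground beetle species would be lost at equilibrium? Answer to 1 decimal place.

27.1%

z = ln(18/5) / ln(7190/35.7) = 1.2809 / 5.3053 = 0.2414
S_new/S_old = (A_new/A_old)^z = 0.27^0.2414 = exp(0.2414 × -1.3093) = 0.729
Fraction lost = 1 − 0.729 = 0.271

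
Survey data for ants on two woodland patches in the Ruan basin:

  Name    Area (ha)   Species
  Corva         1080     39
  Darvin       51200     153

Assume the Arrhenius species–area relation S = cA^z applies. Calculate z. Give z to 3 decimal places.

Taking logs: ln S = ln c + z ln A, so z = (ln S₂ − ln S₁)/(ln A₂ − ln A₁).
z = ln(153/39) / ln(51200/1080) = ln(3.923) / ln(47.41) = 1.3669 / 3.8588 = 0.3542

0.354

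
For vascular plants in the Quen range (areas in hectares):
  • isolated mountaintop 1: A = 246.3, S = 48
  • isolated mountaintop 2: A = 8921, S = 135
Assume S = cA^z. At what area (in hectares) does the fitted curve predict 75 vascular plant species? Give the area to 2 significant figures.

1200 hectares

z = ln(135/48) / ln(8921/246.3) = 1.0341 / 3.5896 = 0.2881
c = 48 / 246.3^0.2881 = 48 / 4.886 = 9.825
A = (75/9.825)^(1/0.2881) ⇒ ln A = ln(7.634)/0.2881 = 7.0558
A = e^7.0558 ≈ 1160 hectares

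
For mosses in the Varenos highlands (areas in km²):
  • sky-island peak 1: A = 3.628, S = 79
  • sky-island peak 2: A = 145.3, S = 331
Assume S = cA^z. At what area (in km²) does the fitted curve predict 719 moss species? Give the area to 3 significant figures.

z = ln(331/79) / ln(145.3/3.628) = 1.4327 / 3.6901 = 0.3882
c = 79 / 3.628^0.3882 = 79 / 1.649 = 47.9
A = (719/47.9)^(1/0.3882) ⇒ ln A = ln(15.01)/0.3882 = 6.9769
A = e^6.9769 ≈ 1072 km²

1070 km²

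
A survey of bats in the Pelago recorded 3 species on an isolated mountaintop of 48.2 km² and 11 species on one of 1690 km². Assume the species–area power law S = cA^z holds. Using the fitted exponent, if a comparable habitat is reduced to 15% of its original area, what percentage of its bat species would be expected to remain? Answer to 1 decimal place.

50.0%

z = ln(11/3) / ln(1690/48.2) = 1.2993 / 3.5571 = 0.3653
S_new/S_old = (A_new/A_old)^z = 0.15^0.3653 = exp(0.3653 × -1.8971) = 0.5001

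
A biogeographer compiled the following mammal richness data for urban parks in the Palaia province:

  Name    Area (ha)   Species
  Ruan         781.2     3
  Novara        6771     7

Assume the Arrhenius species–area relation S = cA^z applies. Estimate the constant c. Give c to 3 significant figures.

z = ln(S₂/S₁) / ln(A₂/A₁) = ln(7/3) / ln(6771/781.2) = 0.8473 / 2.1596 = 0.3923
c = S₁ / A₁^z = 3 / 781.2^0.3923 = 3 / 13.64 = 0.2199

0.220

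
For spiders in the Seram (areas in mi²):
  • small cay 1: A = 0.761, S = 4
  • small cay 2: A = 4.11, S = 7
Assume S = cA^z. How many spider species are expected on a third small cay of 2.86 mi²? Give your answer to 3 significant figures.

z = ln(7/4) / ln(4.11/0.761) = 0.5596 / 1.6865 = 0.3318
c = 4 / 0.761^0.3318 = 4 / 0.9134 = 4.379
S₃ = 4.379 × 2.86^0.3318 = 4.379 × 1.417 ≈ 6.206

6.21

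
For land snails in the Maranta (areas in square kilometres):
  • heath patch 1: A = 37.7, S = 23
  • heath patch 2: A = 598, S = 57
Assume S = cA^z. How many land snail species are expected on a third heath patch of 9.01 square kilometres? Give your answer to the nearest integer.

14

z = ln(57/23) / ln(598/37.7) = 0.9076 / 2.7639 = 0.3284
c = 23 / 37.7^0.3284 = 23 / 3.293 = 6.984
S₃ = 6.984 × 9.01^0.3284 = 6.984 × 2.058 ≈ 14.38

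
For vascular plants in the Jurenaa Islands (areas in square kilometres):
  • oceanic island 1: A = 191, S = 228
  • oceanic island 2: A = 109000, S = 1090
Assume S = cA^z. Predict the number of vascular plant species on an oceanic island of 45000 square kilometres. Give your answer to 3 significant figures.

z = ln(1090/228) / ln(109000/191) = 1.5646 / 6.3468 = 0.2465
c = 228 / 191^0.2465 = 228 / 3.65 = 62.46
S₃ = 62.46 × 45000^0.2465 = 62.46 × 14.03 ≈ 876.4

876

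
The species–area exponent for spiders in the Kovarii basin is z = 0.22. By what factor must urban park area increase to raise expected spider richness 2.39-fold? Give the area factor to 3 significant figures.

(A₂/A₁)^0.22 = 2.39, so A₂/A₁ = 2.39^(1/0.22) = 2.39^4.545
ln(A₂/A₁) = ln 2.39 / 0.22 = 0.8713 / 0.22 = 3.9604
A₂/A₁ = e^3.9604 ≈ 52.48

52.5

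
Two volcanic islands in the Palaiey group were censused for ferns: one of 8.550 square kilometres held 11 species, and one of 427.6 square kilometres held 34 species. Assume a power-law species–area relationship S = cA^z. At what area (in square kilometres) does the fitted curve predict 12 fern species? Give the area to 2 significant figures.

z = ln(34/11) / ln(427.6/8.55) = 1.1285 / 3.9123 = 0.2884
c = 11 / 8.55^0.2884 = 11 / 1.857 = 5.923
A = (12/5.923)^(1/0.2884) ⇒ ln A = ln(2.026)/0.2884 = 2.4476
A = e^2.4476 ≈ 11.56 square kilometres

12 square kilometres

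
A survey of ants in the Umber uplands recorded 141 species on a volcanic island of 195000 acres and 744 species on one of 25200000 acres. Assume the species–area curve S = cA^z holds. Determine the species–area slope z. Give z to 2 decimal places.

Taking logs: ln S = ln c + z ln A, so z = (ln S₂ − ln S₁)/(ln A₂ − ln A₁).
z = ln(744/141) / ln(25200000/195000) = ln(5.277) / ln(129.2) = 1.6633 / 4.8616 = 0.3421

0.34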